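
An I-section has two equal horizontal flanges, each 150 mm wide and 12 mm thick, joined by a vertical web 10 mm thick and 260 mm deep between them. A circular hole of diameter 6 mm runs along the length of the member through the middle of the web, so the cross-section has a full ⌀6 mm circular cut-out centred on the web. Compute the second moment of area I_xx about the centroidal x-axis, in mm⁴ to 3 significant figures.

Decompose the section into non-overlapping parts with the origin at the bottom-left of its bounding rectangle.
Bottom flange: 150 × 12, A = 1 800 mm², y = 6 mm, Ī = 21 600 mm⁴.
Web: 10 × 260, A = 2 600 mm², y = 142 mm, Ī = 14 646 667 mm⁴.
Top flange: 150 × 12, A = 1 800 mm², y = 278 mm, Ī = 21 600 mm⁴.
Hole (subtracted): ⌀6, A = 28.274 mm², y = 142 mm, Ī = 63.617 mm⁴.
By symmetry the centroid is at mid-height, ȳ = 142 mm.
Transfer each piece to the centroidal x-axis using Ī + A·d² with d = y − 142:
  bottom flange: d = -136 mm → contributes +33 314 400 mm⁴
  web: d = 0 mm → contributes +14 646 667 mm⁴
  top flange: d = 136 mm → contributes +33 314 400 mm⁴
  hole: d = 0 mm → contributes −63.617 mm⁴
Total I = 81 275 403 mm⁴.

I_xx ≈ 8.13 × 10⁷ mm⁴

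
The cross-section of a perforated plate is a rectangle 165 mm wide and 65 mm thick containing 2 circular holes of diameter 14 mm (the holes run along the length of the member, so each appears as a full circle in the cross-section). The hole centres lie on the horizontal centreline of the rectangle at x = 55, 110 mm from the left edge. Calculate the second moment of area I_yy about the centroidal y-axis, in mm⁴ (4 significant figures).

I_yy ≈ 2.410 × 10⁷ mm⁴

Split into non-overlapping primitives; take the origin at the lower-left of the bounding box.
Plate: 165 × 65, A = 10 725 mm², x = 82.5 mm, Ī = 24 332 344 mm⁴.
Hole 1 (subtracted): ⌀14, A = 153.938 mm², x = 55 mm, Ī = 1885.74 mm⁴.
Hole 2 (subtracted): ⌀14, A = 153.938 mm², x = 110 mm, Ī = 1885.74 mm⁴.
By symmetry the centroid is at mid-width, x̄ = 82.5 mm.
Transfer each piece to the centroidal y-axis using Ī + A·d² with d = x − 82.5:
  plate: d = 0 mm → contributes +24 332 344 mm⁴
  hole 1: d = -27.5 mm → contributes −118 301 mm⁴
  hole 2: d = 27.5 mm → contributes −118 301 mm⁴
Total I = 24 095 741 mm⁴.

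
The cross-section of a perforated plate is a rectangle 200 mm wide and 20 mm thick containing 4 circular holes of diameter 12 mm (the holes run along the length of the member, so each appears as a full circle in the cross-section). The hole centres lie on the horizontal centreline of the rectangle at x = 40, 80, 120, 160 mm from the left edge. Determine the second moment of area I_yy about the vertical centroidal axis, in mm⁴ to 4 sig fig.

Break the section into simple shapes (no overlaps), measuring from the bottom-left corner of the bounding box.
Plate: 200 × 20, A = 4 000 mm², x = 100 mm, Ī = 13 333 333 mm⁴.
Hole 1 (subtracted): ⌀12, A = 113.097 mm², x = 40 mm, Ī = 1017.88 mm⁴.
Hole 2 (subtracted): ⌀12, A = 113.097 mm², x = 80 mm, Ī = 1017.88 mm⁴.
Hole 3 (subtracted): ⌀12, A = 113.097 mm², x = 120 mm, Ī = 1017.88 mm⁴.
Hole 4 (subtracted): ⌀12, A = 113.097 mm², x = 160 mm, Ī = 1017.88 mm⁴.
By symmetry the centroid is at mid-width, x̄ = 100 mm.
Transfer each piece to the vertical centroidal axis using Ī + A·d² with d = x − 100:
  plate: d = 0 mm → contributes +13 333 333 mm⁴
  hole 1: d = -60 mm → contributes −408 168 mm⁴
  hole 2: d = -20 mm → contributes −46256.8 mm⁴
  hole 3: d = 20 mm → contributes −46256.8 mm⁴
  hole 4: d = 60 mm → contributes −408 168 mm⁴
Total I = 12 424 483 mm⁴.

I_yy ≈ 1.242 × 10⁷ mm⁴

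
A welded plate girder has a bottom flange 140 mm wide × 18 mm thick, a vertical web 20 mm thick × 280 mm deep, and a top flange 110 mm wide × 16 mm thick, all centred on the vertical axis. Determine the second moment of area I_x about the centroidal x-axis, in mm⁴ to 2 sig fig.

I_x ≈ 1.3 × 10⁸ mm⁴

Treat the section as a set of non-overlapping primitives; coordinates are from the bounding-box lower-left.
Bottom plate: 140 × 18, A = 2 520 mm², y = 9 mm, Ī = 68 040 mm⁴.
Web plate: 20 × 280, A = 5 600 mm², y = 158 mm, Ī = 36 586 667 mm⁴.
Top plate: 110 × 16, A = 1 760 mm², y = 306 mm, Ī = 37 547 mm⁴.
Centroid: ȳ = ΣA·y / ΣA = 146.4 mm.
Transfer each piece to the centroidal x-axis using Ī + A·d² with d = y − 146.4:
  bottom plate: d = -137.4 mm → contributes +47 615 044 mm⁴
  web plate: d = 11.64 mm → contributes +37 345 366 mm⁴
  top plate: d = 159.6 mm → contributes +44 890 841 mm⁴
Total I = 129 851 251 mm⁴.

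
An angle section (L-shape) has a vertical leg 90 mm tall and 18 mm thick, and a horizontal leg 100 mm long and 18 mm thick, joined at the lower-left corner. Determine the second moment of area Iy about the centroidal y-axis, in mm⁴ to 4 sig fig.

Iy ≈ 2.802 × 10⁶ mm⁴

Split into non-overlapping primitives; take the origin at the lower-left of the bounding box.
Vertical leg: 18 × 90, A = 1 620 mm², x = 9 mm, Ī = 43 740 mm⁴.
Horizontal leg (remainder): 82 × 18, A = 1 476 mm², x = 59 mm, Ī = 827 052 mm⁴.
Centroid: x̄ = ΣA·x / ΣA = 32.8372 mm.
Transfer each piece to the centroidal y-axis using Ī + A·d² with d = x − 32.8372:
  vertical leg: d = -23.8372 mm → contributes +964 244 mm⁴
  horizontal leg (remainder): d = 26.1628 mm → contributes +1 837 362 mm⁴
Total I = 2 801 606 mm⁴.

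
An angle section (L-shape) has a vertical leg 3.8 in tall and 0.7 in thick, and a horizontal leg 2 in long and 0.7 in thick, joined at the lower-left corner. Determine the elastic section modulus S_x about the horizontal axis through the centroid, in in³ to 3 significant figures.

Treat the section as a set of non-overlapping primitives; coordinates are from the bounding-box lower-left.
Vertical leg: 0.7 × 3.8, A = 2.66 in², y = 1.9 in, Ī = 3.2009 in⁴.
Horizontal leg (remainder): 1.3 × 0.7, A = 0.91 in², y = 0.35 in, Ī = 0.037158 in⁴.
Centroid: ȳ = ΣA·y / ΣA = 1.5049 in.
Transfer each piece to the horizontal axis through the centroid using Ī + A·d² with d = y − 1.5049:
  vertical leg: d = 0.3951 in → contributes +3.6161 in⁴
  horizontal leg (remainder): d = -1.1549 in → contributes +1.2509 in⁴
Total I = 4.867 in⁴.
Extreme fibre distance c = 2.2951 in; S = I/c = 2.1206 in³.

S_x ≈ 2.12 in³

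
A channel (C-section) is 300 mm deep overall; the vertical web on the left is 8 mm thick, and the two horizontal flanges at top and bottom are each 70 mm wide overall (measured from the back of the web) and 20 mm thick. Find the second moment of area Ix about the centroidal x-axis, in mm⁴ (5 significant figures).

Split into non-overlapping primitives; take the origin at the lower-left of the bounding box.
Web: 8 × 300, A = 2 400 mm², y = 150 mm, Ī = 18 000 000 mm⁴.
Top flange (beyond web): 62 × 20, A = 1 240 mm², y = 290 mm, Ī = 41333.33 mm⁴.
Bottom flange (beyond web): 62 × 20, A = 1 240 mm², y = 10 mm, Ī = 41333.33 mm⁴.
By symmetry the centroid is at mid-height, ȳ = 150 mm.
Transfer each piece to the centroidal x-axis using Ī + A·d² with d = y − 150:
  web: d = 0 mm → contributes +18 000 000 mm⁴
  top flange (beyond web): d = 140 mm → contributes +24 345 333 mm⁴
  bottom flange (beyond web): d = -140 mm → contributes +24 345 333 mm⁴
Total I = 66 690 667 mm⁴.

Ix ≈ 6.6691 × 10⁷ mm⁴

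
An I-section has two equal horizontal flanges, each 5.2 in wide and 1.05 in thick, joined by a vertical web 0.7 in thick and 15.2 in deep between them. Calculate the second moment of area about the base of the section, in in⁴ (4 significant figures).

I_base ≈ 2540 in⁴

Split into non-overlapping primitives; take the origin at the lower-left of the bounding box.
Bottom flange: 5.2 × 1.05, A = 5.46 in², y = 0.525 in, Ī = 0.501638 in⁴.
Web: 0.7 × 15.2, A = 10.64 in², y = 8.65 in, Ī = 204.855 in⁴.
Top flange: 5.2 × 1.05, A = 5.46 in², y = 16.775 in, Ī = 0.501638 in⁴.
Transfer each piece to the bottom edge using Ī + A·d² with d = y − 0:
  bottom flange: d = 0.525 in → contributes +2.00655 in⁴
  web: d = 8.65 in → contributes +1000.97 in⁴
  top flange: d = 16.775 in → contributes +1536.95 in⁴
Total I = 2539.92 in⁴.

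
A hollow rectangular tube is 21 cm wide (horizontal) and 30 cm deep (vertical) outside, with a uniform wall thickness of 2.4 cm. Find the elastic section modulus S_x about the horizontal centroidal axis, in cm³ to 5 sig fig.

Break the section into simple shapes (no overlaps), measuring from the bottom-left corner of the bounding box.
Outer rectangle: 21 × 30, A = 630 cm², y = 15 cm, Ī = 47 250 cm⁴.
Inner void (subtracted): 16.2 × 25.2, A = 408.24 cm², y = 15 cm, Ī = 21604.06 cm⁴.
By symmetry the centroid is at mid-height, ȳ = 15 cm.
All pieces are centred on the horizontal centroidal axis, so I = ΣĪ (holes subtracted) = 25645.94 cm⁴.
Extreme fibre distance c = 15 cm; S = I/c = 1709.729 cm³.

S_x ≈ 1709.7 cm³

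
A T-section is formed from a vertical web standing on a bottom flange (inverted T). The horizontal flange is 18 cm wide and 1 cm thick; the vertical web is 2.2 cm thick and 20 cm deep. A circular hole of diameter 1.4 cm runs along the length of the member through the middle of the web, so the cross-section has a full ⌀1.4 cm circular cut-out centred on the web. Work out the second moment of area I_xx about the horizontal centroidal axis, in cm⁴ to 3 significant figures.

Split into non-overlapping primitives; take the origin at the lower-left of the bounding box.
Flange: 18 × 1, A = 18 cm², y = 0.5 cm, Ī = 1.5 cm⁴.
Web: 2.2 × 20, A = 44 cm², y = 11 cm, Ī = 1466.7 cm⁴.
Hole (subtracted): ⌀1.4, A = 1.5394 cm², y = 11 cm, Ī = 0.18857 cm⁴.
Centroid: ȳ = ΣA·y / ΣA = 7.874 cm.
Transfer each piece to the horizontal centroidal axis using Ī + A·d² with d = y − 7.874:
  flange: d = -7.374 cm → contributes +980.27 cm⁴
  web: d = 3.126 cm → contributes +1896.6 cm⁴
  hole: d = 3.126 cm → contributes −15.231 cm⁴
Total I = 2861.7 cm⁴.

I_xx ≈ 2860 cm⁴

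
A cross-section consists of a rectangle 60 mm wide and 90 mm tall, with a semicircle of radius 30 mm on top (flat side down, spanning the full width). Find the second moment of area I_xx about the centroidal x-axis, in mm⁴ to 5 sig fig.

Treat the section as a set of non-overlapping primitives; coordinates are from the bounding-box lower-left.
Rectangular body: 60 × 90, A = 5 400 mm², y = 45 mm, Ī = 3 645 000 mm⁴.
Semicircular cap: semicircle r = 30, A = 1413.717 mm², y = 102.7324 mm, Ī = 88903.14 mm⁴.
Centroid: ȳ = ΣA·y / ΣA = 56.97837 mm.
Transfer each piece to the centroidal x-axis using Ī + A·d² with d = y − 56.97837:
  rectangular body: d = -11.97837 mm → contributes +4 419 800 mm⁴
  semicircular cap: d = 45.75402 mm → contributes +3 048 421 mm⁴
Total I = 7 468 221 mm⁴.

I_xx ≈ 7.4682 × 10⁶ mm⁴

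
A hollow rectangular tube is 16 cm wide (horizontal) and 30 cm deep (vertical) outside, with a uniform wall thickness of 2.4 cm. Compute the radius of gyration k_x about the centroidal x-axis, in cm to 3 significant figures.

k_x ≈ 10.3 cm

Treat the section as a set of non-overlapping primitives; coordinates are from the bounding-box lower-left.
Outer rectangle: 16 × 30, A = 480 cm², y = 15 cm, Ī = 36 000 cm⁴.
Inner void (subtracted): 11.2 × 25.2, A = 282.24 cm², y = 15 cm, Ī = 14 936 cm⁴.
By symmetry the centroid is at mid-height, ȳ = 15 cm.
All pieces are centred on the centroidal x-axis, so I = ΣĪ (holes subtracted) = 21 064 cm⁴.
Radius of gyration: k = √(I/A) = √(21 064 / 197.76) = 10.32 cm.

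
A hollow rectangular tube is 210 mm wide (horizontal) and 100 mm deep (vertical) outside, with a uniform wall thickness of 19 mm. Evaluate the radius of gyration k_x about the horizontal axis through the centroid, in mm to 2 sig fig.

k_x ≈ 37 mm

Break the section into simple shapes (no overlaps), measuring from the bottom-left corner of the bounding box.
Outer rectangle: 210 × 100, A = 21 000 mm², y = 50 mm, Ī = 17 500 000 mm⁴.
Inner void (subtracted): 172 × 62, A = 10 664 mm², y = 50 mm, Ī = 3 416 035 mm⁴.
By symmetry the centroid is at mid-height, ȳ = 50 mm.
All pieces are centred on the horizontal axis through the centroid, so I = ΣĪ (holes subtracted) = 14 083 965 mm⁴.
Radius of gyration: k = √(I/A) = √(14 083 965 / 10 336) = 36.91 mm.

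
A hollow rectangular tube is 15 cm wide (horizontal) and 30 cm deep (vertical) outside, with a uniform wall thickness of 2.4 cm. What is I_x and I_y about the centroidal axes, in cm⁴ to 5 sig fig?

I_x ≈ 2.0147 × 10⁴ cm⁴, I_y ≈ 6209.0 cm⁴

Split into non-overlapping primitives; take the origin at the lower-left of the bounding box.
Outer rectangle: 15 × 30, A = 450 cm², y = 15 cm, Ī = 33 750 cm⁴.
Inner void (subtracted): 10.2 × 25.2, A = 257.04 cm², y = 15 cm, Ī = 13602.56 cm⁴.
By symmetry the centroid is at mid-height, ȳ = 15 cm.
All pieces are centred on the centroidal x-axis, so I = ΣĪ (holes subtracted) = 20147.44 cm⁴.
Repeating about the centroidal y-axis gives I_y = 6208.963 cm⁴.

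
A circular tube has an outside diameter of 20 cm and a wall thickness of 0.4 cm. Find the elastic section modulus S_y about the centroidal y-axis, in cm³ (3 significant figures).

S_y ≈ 118 cm³

Decompose the section into non-overlapping parts with the origin at the bottom-left of its bounding rectangle.
Outer circle: ⌀20, A = 314.16 cm², x = 10 cm, Ī = 7 854 cm⁴.
Bore (subtracted): ⌀19.2, A = 289.53 cm², x = 10 cm, Ī = 6670.8 cm⁴.
By symmetry the centroid is at mid-width, x̄ = 10 cm.
All pieces are centred on the centroidal y-axis, so I = ΣĪ (holes subtracted) = 1183.2 cm⁴.
Extreme fibre distance c = 10 cm; S = I/c = 118.32 cm³.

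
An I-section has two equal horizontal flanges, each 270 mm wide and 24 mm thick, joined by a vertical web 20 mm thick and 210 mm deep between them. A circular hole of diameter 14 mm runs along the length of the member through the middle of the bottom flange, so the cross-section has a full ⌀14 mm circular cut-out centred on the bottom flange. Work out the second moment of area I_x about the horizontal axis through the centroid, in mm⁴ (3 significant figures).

I_x ≈ 1.91 × 10⁸ mm⁴

Decompose the section into non-overlapping parts with the origin at the bottom-left of its bounding rectangle.
Bottom flange: 270 × 24, A = 6 480 mm², y = 12 mm, Ī = 311 040 mm⁴.
Web: 20 × 210, A = 4 200 mm², y = 129 mm, Ī = 15 435 000 mm⁴.
Top flange: 270 × 24, A = 6 480 mm², y = 246 mm, Ī = 311 040 mm⁴.
Hole (subtracted): ⌀14, A = 153.94 mm², y = 12 mm, Ī = 1885.7 mm⁴.
Centroid: ȳ = ΣA·y / ΣA = 130.06 mm.
Transfer each piece to the horizontal axis through the centroid using Ī + A·d² with d = y − 130.06:
  bottom flange: d = -118.06 mm → contributes +90 628 930 mm⁴
  web: d = -1.0591 mm → contributes +15 439 711 mm⁴
  top flange: d = 115.94 mm → contributes +87 417 127 mm⁴
  hole: d = -118.06 mm → contributes −2 147 466 mm⁴
Total I = 191 338 302 mm⁴.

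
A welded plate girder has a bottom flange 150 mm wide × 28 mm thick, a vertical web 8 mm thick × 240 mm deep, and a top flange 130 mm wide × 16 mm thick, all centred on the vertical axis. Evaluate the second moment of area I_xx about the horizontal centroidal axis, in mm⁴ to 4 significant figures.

I_xx ≈ 1.083 × 10⁸ mm⁴

Treat the section as a set of non-overlapping primitives; coordinates are from the bounding-box lower-left.
Bottom plate: 150 × 28, A = 4 200 mm², y = 14 mm, Ī = 274 400 mm⁴.
Web plate: 8 × 240, A = 1 920 mm², y = 148 mm, Ī = 9 216 000 mm⁴.
Top plate: 130 × 16, A = 2 080 mm², y = 276 mm, Ī = 44373.3 mm⁴.
Centroid: ȳ = ΣA·y / ΣA = 111.834 mm.
Transfer each piece to the horizontal centroidal axis using Ī + A·d² with d = y − 111.834:
  bottom plate: d = -97.8341 mm → contributes +40 474 785 mm⁴
  web plate: d = 36.1659 mm → contributes +11 727 300 mm⁴
  top plate: d = 164.166 mm → contributes +56 101 263 mm⁴
Total I = 108 303 348 mm⁴.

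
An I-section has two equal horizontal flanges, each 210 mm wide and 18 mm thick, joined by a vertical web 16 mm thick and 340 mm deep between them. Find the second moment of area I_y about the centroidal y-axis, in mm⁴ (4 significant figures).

Decompose the section into non-overlapping parts with the origin at the bottom-left of its bounding rectangle.
Bottom flange: 210 × 18, A = 3 780 mm², x = 105 mm, Ī = 13 891 500 mm⁴.
Web: 16 × 340, A = 5 440 mm², x = 105 mm, Ī = 116 053 mm⁴.
Top flange: 210 × 18, A = 3 780 mm², x = 105 mm, Ī = 13 891 500 mm⁴.
By symmetry the centroid is at mid-width, x̄ = 105 mm.
All pieces are centred on the centroidal y-axis, so I = ΣĪ = 27 899 053 mm⁴.

I_y ≈ 2.790 × 10⁷ mm⁴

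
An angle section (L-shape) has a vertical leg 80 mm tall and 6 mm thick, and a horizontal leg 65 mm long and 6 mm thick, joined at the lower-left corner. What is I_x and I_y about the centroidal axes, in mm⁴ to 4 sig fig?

I_x ≈ 5.360 × 10⁵ mm⁴, I_y ≈ 3.193 × 10⁵ mm⁴

Treat the section as a set of non-overlapping primitives; coordinates are from the bounding-box lower-left.
Vertical leg: 6 × 80, A = 480 mm², y = 40 mm, Ī = 256 000 mm⁴.
Horizontal leg (remainder): 59 × 6, A = 354 mm², y = 3 mm, Ī = 1 062 mm⁴.
Centroid: ȳ = ΣA·y / ΣA = 24.295 mm.
Transfer each piece to the centroidal x-axis using Ī + A·d² with d = y − 24.295:
  vertical leg: d = 15.705 mm → contributes +374 391 mm⁴
  horizontal leg (remainder): d = -21.295 mm → contributes +161 592 mm⁴
Total I = 535 983 mm⁴.
For the y-axis: x̄ = 16.795 mm.
Repeating about the centroidal y-axis gives I_y = 319 331 mm⁴.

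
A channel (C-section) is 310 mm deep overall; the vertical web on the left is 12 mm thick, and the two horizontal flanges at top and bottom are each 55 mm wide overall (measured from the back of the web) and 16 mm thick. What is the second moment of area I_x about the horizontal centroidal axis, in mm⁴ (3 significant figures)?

I_x ≈ 5.96 × 10⁷ mm⁴

Decompose the section into non-overlapping parts with the origin at the bottom-left of its bounding rectangle.
Web: 12 × 310, A = 3 720 mm², y = 155 mm, Ī = 29 791 000 mm⁴.
Top flange (beyond web): 43 × 16, A = 688 mm², y = 302 mm, Ī = 14 677 mm⁴.
Bottom flange (beyond web): 43 × 16, A = 688 mm², y = 8 mm, Ī = 14 677 mm⁴.
By symmetry the centroid is at mid-height, ȳ = 155 mm.
Transfer each piece to the horizontal centroidal axis using Ī + A·d² with d = y − 155:
  web: d = 0 mm → contributes +29 791 000 mm⁴
  top flange (beyond web): d = 147 mm → contributes +14 881 669 mm⁴
  bottom flange (beyond web): d = -147 mm → contributes +14 881 669 mm⁴
Total I = 59 554 339 mm⁴.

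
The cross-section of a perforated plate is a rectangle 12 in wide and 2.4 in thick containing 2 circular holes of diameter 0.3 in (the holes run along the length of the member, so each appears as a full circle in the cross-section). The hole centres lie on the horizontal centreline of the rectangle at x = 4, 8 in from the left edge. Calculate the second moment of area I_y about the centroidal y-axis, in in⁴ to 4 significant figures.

I_y ≈ 345.0 in⁴

Break the section into simple shapes (no overlaps), measuring from the bottom-left corner of the bounding box.
Plate: 12 × 2.4, A = 28.8 in², x = 6 in, Ī = 345.6 in⁴.
Hole 1 (subtracted): ⌀0.3, A = 0.0706858 in², x = 4 in, Ī = 0.000397608 in⁴.
Hole 2 (subtracted): ⌀0.3, A = 0.0706858 in², x = 8 in, Ī = 0.000397608 in⁴.
By symmetry the centroid is at mid-width, x̄ = 6 in.
Transfer each piece to the centroidal y-axis using Ī + A·d² with d = x − 6:
  plate: d = 0 in → contributes +345.6 in⁴
  hole 1: d = -2 in → contributes −0.283141 in⁴
  hole 2: d = 2 in → contributes −0.283141 in⁴
Total I = 345.034 in⁴.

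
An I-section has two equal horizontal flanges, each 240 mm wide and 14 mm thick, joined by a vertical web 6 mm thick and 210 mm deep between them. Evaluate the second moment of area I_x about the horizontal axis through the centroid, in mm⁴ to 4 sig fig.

I_x ≈ 8.904 × 10⁷ mm⁴

Split into non-overlapping primitives; take the origin at the lower-left of the bounding box.
Bottom flange: 240 × 14, A = 3 360 mm², y = 7 mm, Ī = 54 880 mm⁴.
Web: 6 × 210, A = 1 260 mm², y = 119 mm, Ī = 4 630 500 mm⁴.
Top flange: 240 × 14, A = 3 360 mm², y = 231 mm, Ī = 54 880 mm⁴.
By symmetry the centroid is at mid-height, ȳ = 119 mm.
Transfer each piece to the horizontal axis through the centroid using Ī + A·d² with d = y − 119:
  bottom flange: d = -112 mm → contributes +42 202 720 mm⁴
  web: d = 0 mm → contributes +4 630 500 mm⁴
  top flange: d = 112 mm → contributes +42 202 720 mm⁴
Total I = 89 035 940 mm⁴.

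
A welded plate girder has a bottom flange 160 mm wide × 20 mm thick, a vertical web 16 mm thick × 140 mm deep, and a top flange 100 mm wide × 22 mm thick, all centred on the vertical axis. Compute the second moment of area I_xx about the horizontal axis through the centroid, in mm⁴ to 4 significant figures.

I_xx ≈ 3.798 × 10⁷ mm⁴

Break the section into simple shapes (no overlaps), measuring from the bottom-left corner of the bounding box.
Bottom plate: 160 × 20, A = 3 200 mm², y = 10 mm, Ī = 106 667 mm⁴.
Web plate: 16 × 140, A = 2 240 mm², y = 90 mm, Ī = 3 658 667 mm⁴.
Top plate: 100 × 22, A = 2 200 mm², y = 171 mm, Ī = 88733.3 mm⁴.
Centroid: ȳ = ΣA·y / ΣA = 79.8168 mm.
Transfer each piece to the horizontal axis through the centroid using Ī + A·d² with d = y − 79.8168:
  bottom plate: d = -69.8168 mm → contributes +15 704 680 mm⁴
  web plate: d = 10.1832 mm → contributes +3 890 951 mm⁴
  top plate: d = 91.1832 mm → contributes +18 380 379 mm⁴
Total I = 37 976 010 mm⁴.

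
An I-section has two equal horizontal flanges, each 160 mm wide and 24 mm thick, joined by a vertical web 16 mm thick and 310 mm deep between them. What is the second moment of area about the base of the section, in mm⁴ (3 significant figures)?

Decompose the section into non-overlapping parts with the origin at the bottom-left of its bounding rectangle.
Bottom flange: 160 × 24, A = 3 840 mm², y = 12 mm, Ī = 184 320 mm⁴.
Web: 16 × 310, A = 4 960 mm², y = 179 mm, Ī = 39 721 333 mm⁴.
Top flange: 160 × 24, A = 3 840 mm², y = 346 mm, Ī = 184 320 mm⁴.
Transfer each piece to the base of the section using Ī + A·d² with d = y − 0:
  bottom flange: d = 12 mm → contributes +737 280 mm⁴
  web: d = 179 mm → contributes +198 644 693 mm⁴
  top flange: d = 346 mm → contributes +459 893 760 mm⁴
Total I = 659 275 733 mm⁴.

I_base ≈ 6.59 × 10⁸ mm⁴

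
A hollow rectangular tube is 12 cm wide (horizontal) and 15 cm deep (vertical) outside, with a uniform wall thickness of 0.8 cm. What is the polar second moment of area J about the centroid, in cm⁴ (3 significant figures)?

J ≈ 2190 cm⁴

Treat the section as a set of non-overlapping primitives; coordinates are from the bounding-box lower-left.
Outer rectangle: 12 × 15, A = 180 cm², y = 7.5 cm, Ī = 3 375 cm⁴.
Inner void (subtracted): 10.4 × 13.4, A = 139.36 cm², y = 7.5 cm, Ī = 2085.3 cm⁴.
By symmetry the centroid is at mid-height, ȳ = 7.5 cm.
All pieces are centred on the centroidal x-axis, so I = ΣĪ (holes subtracted) = 1289.7 cm⁴.
Repeating about the centroidal y-axis gives I_y = 903.9 cm⁴.
Polar second moment: J = I_x + I_y = 2193.6 cm⁴.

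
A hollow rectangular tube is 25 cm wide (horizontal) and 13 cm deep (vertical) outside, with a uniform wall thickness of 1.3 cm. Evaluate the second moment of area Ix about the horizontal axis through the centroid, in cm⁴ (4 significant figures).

Break the section into simple shapes (no overlaps), measuring from the bottom-left corner of the bounding box.
Outer rectangle: 25 × 13, A = 325 cm², y = 6.5 cm, Ī = 4577.08 cm⁴.
Inner void (subtracted): 22.4 × 10.4, A = 232.96 cm², y = 6.5 cm, Ī = 2099.75 cm⁴.
By symmetry the centroid is at mid-height, ȳ = 6.5 cm.
All pieces are centred on the horizontal axis through the centroid, so I = ΣĪ (holes subtracted) = 2477.34 cm⁴.

Ix ≈ 2477 cm⁴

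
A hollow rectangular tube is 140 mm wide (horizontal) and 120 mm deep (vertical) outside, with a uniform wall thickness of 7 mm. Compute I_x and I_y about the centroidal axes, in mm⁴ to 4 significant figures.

I_x ≈ 7.654 × 10⁶ mm⁴, I_y ≈ 9.770 × 10⁶ mm⁴

Treat the section as a set of non-overlapping primitives; coordinates are from the bounding-box lower-left.
Outer rectangle: 140 × 120, A = 16 800 mm², y = 60 mm, Ī = 20 160 000 mm⁴.
Inner void (subtracted): 126 × 106, A = 13 356 mm², y = 60 mm, Ī = 12 505 668 mm⁴.
By symmetry the centroid is at mid-height, ȳ = 60 mm.
All pieces are centred on the centroidal x-axis, so I = ΣĪ (holes subtracted) = 7 654 332 mm⁴.
Repeating about the centroidal y-axis gives I_y = 9 770 012 mm⁴.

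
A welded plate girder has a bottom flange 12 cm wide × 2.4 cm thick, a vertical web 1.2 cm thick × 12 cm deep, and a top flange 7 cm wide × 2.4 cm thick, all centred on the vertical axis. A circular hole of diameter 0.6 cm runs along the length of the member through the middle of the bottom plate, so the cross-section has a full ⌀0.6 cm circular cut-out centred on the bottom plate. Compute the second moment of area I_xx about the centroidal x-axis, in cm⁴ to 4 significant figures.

I_xx ≈ 2425 cm⁴

Break the section into simple shapes (no overlaps), measuring from the bottom-left corner of the bounding box.
Bottom plate: 12 × 2.4, A = 28.8 cm², y = 1.2 cm, Ī = 13.824 cm⁴.
Web plate: 1.2 × 12, A = 14.4 cm², y = 8.4 cm, Ī = 172.8 cm⁴.
Top plate: 7 × 2.4, A = 16.8 cm², y = 15.6 cm, Ī = 8.064 cm⁴.
Hole (subtracted): ⌀0.6, A = 0.282743 cm², y = 1.2 cm, Ī = 0.00636173 cm⁴.
Centroid: ȳ = ΣA·y / ΣA = 6.98727 cm.
Transfer each piece to the centroidal x-axis using Ī + A·d² with d = y − 6.98727:
  bottom plate: d = -5.78727 cm → contributes +978.408 cm⁴
  web plate: d = 1.41273 cm → contributes +201.54 cm⁴
  top plate: d = 8.61273 cm → contributes +1254.27 cm⁴
  hole: d = -5.78727 cm → contributes −9.47615 cm⁴
Total I = 2424.74 cm⁴.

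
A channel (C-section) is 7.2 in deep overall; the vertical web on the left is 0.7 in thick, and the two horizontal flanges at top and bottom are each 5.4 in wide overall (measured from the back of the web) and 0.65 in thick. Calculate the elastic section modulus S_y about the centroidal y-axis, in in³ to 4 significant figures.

S_y ≈ 8.847 in³

Decompose the section into non-overlapping parts with the origin at the bottom-left of its bounding rectangle.
Web: 0.7 × 7.2, A = 5.04 in², x = 0.35 in, Ī = 0.2058 in⁴.
Top flange (beyond web): 4.7 × 0.65, A = 3.055 in², x = 3.05 in, Ī = 5.62375 in⁴.
Bottom flange (beyond web): 4.7 × 0.65, A = 3.055 in², x = 3.05 in, Ī = 5.62375 in⁴.
Centroid: x̄ = ΣA·x / ΣA = 1.82955 in.
Transfer each piece to the centroidal y-axis using Ī + A·d² with d = x − 1.82955:
  web: d = -1.47955 in → contributes +11.2387 in⁴
  top flange (beyond web): d = 1.22045 in → contributes +10.1742 in⁴
  bottom flange (beyond web): d = 1.22045 in → contributes +10.1742 in⁴
Total I = 31.587 in⁴.
Extreme fibre distance c = 3.57045 in; S = I/c = 8.8468 in³.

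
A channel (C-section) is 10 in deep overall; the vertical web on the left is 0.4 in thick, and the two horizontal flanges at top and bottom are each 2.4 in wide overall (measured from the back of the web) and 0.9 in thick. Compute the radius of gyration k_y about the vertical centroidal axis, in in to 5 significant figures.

Break the section into simple shapes (no overlaps), measuring from the bottom-left corner of the bounding box.
Web: 0.4 × 10, A = 4 in², x = 0.2 in, Ī = 0.05333333 in⁴.
Top flange (beyond web): 2 × 0.9, A = 1.8 in², x = 1.4 in, Ī = 0.6 in⁴.
Bottom flange (beyond web): 2 × 0.9, A = 1.8 in², x = 1.4 in, Ī = 0.6 in⁴.
Centroid: x̄ = ΣA·x / ΣA = 0.7684211 in.
Transfer each piece to the vertical centroidal axis using Ī + A·d² with d = x − 0.7684211:
  web: d = -0.5684211 in → contributes +1.345743 in⁴
  top flange (beyond web): d = 0.6315789 in → contributes +1.318006 in⁴
  bottom flange (beyond web): d = 0.6315789 in → contributes +1.318006 in⁴
Total I = 3.981754 in⁴.
Radius of gyration: k = √(I/A) = √(3.981754 / 7.6) = 0.7238198 in.

k_y ≈ 0.72382 in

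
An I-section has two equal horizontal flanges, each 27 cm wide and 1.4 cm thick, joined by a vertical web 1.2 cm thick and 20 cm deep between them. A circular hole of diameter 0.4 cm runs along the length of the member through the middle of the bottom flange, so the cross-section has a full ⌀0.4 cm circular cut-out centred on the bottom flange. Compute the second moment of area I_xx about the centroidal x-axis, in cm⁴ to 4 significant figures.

I_xx ≈ 9453 cm⁴

Treat the section as a set of non-overlapping primitives; coordinates are from the bounding-box lower-left.
Bottom flange: 27 × 1.4, A = 37.8 cm², y = 0.7 cm, Ī = 6.174 cm⁴.
Web: 1.2 × 20, A = 24 cm², y = 11.4 cm, Ī = 800 cm⁴.
Top flange: 27 × 1.4, A = 37.8 cm², y = 22.1 cm, Ī = 6.174 cm⁴.
Hole (subtracted): ⌀0.4, A = 0.125664 cm², y = 0.7 cm, Ī = 0.00125664 cm⁴.
Centroid: ȳ = ΣA·y / ΣA = 11.4135 cm.
Transfer each piece to the centroidal x-axis using Ī + A·d² with d = y − 11.4135:
  bottom flange: d = -10.7135 cm → contributes +4344.84 cm⁴
  web: d = -0.0135171 cm → contributes +800.004 cm⁴
  top flange: d = 10.6865 cm → contributes +4322.97 cm⁴
  hole: d = -10.7135 cm → contributes −14.4249 cm⁴
Total I = 9453.39 cm⁴.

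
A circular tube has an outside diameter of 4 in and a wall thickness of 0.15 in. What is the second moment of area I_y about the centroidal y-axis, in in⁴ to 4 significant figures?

Split into non-overlapping primitives; take the origin at the lower-left of the bounding box.
Outer circle: ⌀4, A = 12.5664 in², x = 2 in, Ī = 12.5664 in⁴.
Bore (subtracted): ⌀3.7, A = 10.7521 in², x = 2 in, Ī = 9.19977 in⁴.
By symmetry the centroid is at mid-width, x̄ = 2 in.
All pieces are centred on the centroidal y-axis, so I = ΣĪ (holes subtracted) = 3.3666 in⁴.

I_y ≈ 3.367 in⁴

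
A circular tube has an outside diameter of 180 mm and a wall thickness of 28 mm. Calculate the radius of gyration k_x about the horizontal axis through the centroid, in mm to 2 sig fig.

k_x ≈ 55 mm

Break the section into simple shapes (no overlaps), measuring from the bottom-left corner of the bounding box.
Outer circle: ⌀180, A = 25 447 mm², y = 90 mm, Ī = 51 529 974 mm⁴.
Bore (subtracted): ⌀124, A = 12 076 mm², y = 90 mm, Ī = 11 605 307 mm⁴.
By symmetry the centroid is at mid-height, ȳ = 90 mm.
All pieces are centred on the horizontal axis through the centroid, so I = ΣĪ (holes subtracted) = 39 924 666 mm⁴.
Radius of gyration: k = √(I/A) = √(39 924 666 / 13 371) = 54.64 mm.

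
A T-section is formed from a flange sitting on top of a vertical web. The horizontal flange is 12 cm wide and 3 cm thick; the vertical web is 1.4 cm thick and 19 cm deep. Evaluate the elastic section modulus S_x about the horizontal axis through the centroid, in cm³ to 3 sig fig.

Decompose the section into non-overlapping parts with the origin at the bottom-left of its bounding rectangle.
Flange: 12 × 3, A = 36 cm², y = 20.5 cm, Ī = 27 cm⁴.
Web: 1.4 × 19, A = 26.6 cm², y = 9.5 cm, Ī = 800.22 cm⁴.
Centroid: ȳ = ΣA·y / ΣA = 15.826 cm.
Transfer each piece to the horizontal axis through the centroid using Ī + A·d² with d = y − 15.826:
  flange: d = 4.6741 cm → contributes +813.51 cm⁴
  web: d = -6.3259 cm → contributes +1864.7 cm⁴
Total I = 2678.2 cm⁴.
Extreme fibre distance c = 15.826 cm; S = I/c = 169.23 cm³.

S_x ≈ 169 cm³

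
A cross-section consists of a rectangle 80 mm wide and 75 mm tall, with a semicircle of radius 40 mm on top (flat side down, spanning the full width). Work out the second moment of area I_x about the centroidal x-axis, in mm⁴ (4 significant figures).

Break the section into simple shapes (no overlaps), measuring from the bottom-left corner of the bounding box.
Rectangular body: 80 × 75, A = 6 000 mm², y = 37.5 mm, Ī = 2 812 500 mm⁴.
Semicircular cap: semicircle r = 40, A = 2513.27 mm², y = 91.9765 mm, Ī = 280 978 mm⁴.
Centroid: ȳ = ΣA·y / ΣA = 53.5825 mm.
Transfer each piece to the centroidal x-axis using Ī + A·d² with d = y − 53.5825:
  rectangular body: d = -16.0825 mm → contributes +4 364 374 mm⁴
  semicircular cap: d = 38.3941 mm → contributes +3 985 805 mm⁴
Total I = 8 350 179 mm⁴.

I_x ≈ 8.350 × 10⁶ mm⁴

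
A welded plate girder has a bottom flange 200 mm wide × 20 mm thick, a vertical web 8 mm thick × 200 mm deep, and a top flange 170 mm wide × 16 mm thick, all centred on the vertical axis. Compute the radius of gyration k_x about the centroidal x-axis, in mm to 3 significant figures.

Break the section into simple shapes (no overlaps), measuring from the bottom-left corner of the bounding box.
Bottom plate: 200 × 20, A = 4 000 mm², y = 10 mm, Ī = 133 333 mm⁴.
Web plate: 8 × 200, A = 1 600 mm², y = 120 mm, Ī = 5 333 333 mm⁴.
Top plate: 170 × 16, A = 2 720 mm², y = 228 mm, Ī = 58 027 mm⁴.
Centroid: ȳ = ΣA·y / ΣA = 102.42 mm.
Transfer each piece to the centroidal x-axis using Ī + A·d² with d = y − 102.42:
  bottom plate: d = -92.423 mm → contributes +34 301 434 mm⁴
  web plate: d = 17.577 mm → contributes +5 827 650 mm⁴
  top plate: d = 125.58 mm → contributes +42 951 240 mm⁴
Total I = 83 080 324 mm⁴.
Radius of gyration: k = √(I/A) = √(83 080 324 / 8 320) = 99.928 mm.

k_x ≈ 99.9 mm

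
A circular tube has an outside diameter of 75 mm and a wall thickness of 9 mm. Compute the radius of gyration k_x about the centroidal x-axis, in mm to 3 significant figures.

k_x ≈ 23.6 mm

Treat the section as a set of non-overlapping primitives; coordinates are from the bounding-box lower-left.
Outer circle: ⌀75, A = 4417.9 mm², y = 37.5 mm, Ī = 1 553 156 mm⁴.
Bore (subtracted): ⌀57, A = 2551.8 mm², y = 37.5 mm, Ī = 518 166 mm⁴.
By symmetry the centroid is at mid-height, ȳ = 37.5 mm.
All pieces are centred on the centroidal x-axis, so I = ΣĪ (holes subtracted) = 1 034 989 mm⁴.
Radius of gyration: k = √(I/A) = √(1 034 989 / 1866.1) = 23.55 mm.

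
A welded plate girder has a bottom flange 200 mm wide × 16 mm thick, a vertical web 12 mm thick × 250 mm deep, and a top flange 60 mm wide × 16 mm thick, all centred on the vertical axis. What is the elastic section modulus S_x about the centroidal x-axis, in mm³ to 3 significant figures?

S_x ≈ 4.21 × 10⁵ mm³

Break the section into simple shapes (no overlaps), measuring from the bottom-left corner of the bounding box.
Bottom plate: 200 × 16, A = 3 200 mm², y = 8 mm, Ī = 68 267 mm⁴.
Web plate: 12 × 250, A = 3 000 mm², y = 141 mm, Ī = 15 625 000 mm⁴.
Top plate: 60 × 16, A = 960 mm², y = 274 mm, Ī = 20 480 mm⁴.
Centroid: ȳ = ΣA·y / ΣA = 99.391 mm.
Transfer each piece to the centroidal x-axis using Ī + A·d² with d = y − 99.391:
  bottom plate: d = -91.391 mm → contributes +26 795 710 mm⁴
  web plate: d = 41.609 mm → contributes +20 818 911 mm⁴
  top plate: d = 174.61 mm → contributes +29 289 230 mm⁴
Total I = 76 903 852 mm⁴.
Extreme fibre distance c = 182.61 mm; S = I/c = 421 140 mm³.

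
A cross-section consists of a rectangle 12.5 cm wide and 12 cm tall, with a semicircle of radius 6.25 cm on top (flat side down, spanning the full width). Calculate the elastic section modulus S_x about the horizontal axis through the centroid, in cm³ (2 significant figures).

S_x ≈ 540 cm³

Decompose the section into non-overlapping parts with the origin at the bottom-left of its bounding rectangle.
Rectangular body: 12.5 × 12, A = 150 cm², y = 6 cm, Ī = 1 800 cm⁴.
Semicircular cap: semicircle r = 6.25, A = 61.36 cm², y = 14.65 cm, Ī = 167.5 cm⁴.
Centroid: ȳ = ΣA·y / ΣA = 8.512 cm.
Transfer each piece to the horizontal axis through the centroid using Ī + A·d² with d = y − 8.512:
  rectangular body: d = -2.512 cm → contributes +2 746 cm⁴
  semicircular cap: d = 6.141 cm → contributes +2 481 cm⁴
Total I = 5 228 cm⁴.
Extreme fibre distance c = 9.738 cm; S = I/c = 536.8 cm³.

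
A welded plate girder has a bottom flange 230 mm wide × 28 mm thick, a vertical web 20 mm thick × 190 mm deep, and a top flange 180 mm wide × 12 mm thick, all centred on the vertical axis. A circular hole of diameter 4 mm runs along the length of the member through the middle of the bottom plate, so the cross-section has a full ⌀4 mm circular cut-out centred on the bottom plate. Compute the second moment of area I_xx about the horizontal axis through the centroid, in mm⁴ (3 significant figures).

I_xx ≈ 9.15 × 10⁷ mm⁴

Break the section into simple shapes (no overlaps), measuring from the bottom-left corner of the bounding box.
Bottom plate: 230 × 28, A = 6 440 mm², y = 14 mm, Ī = 420 747 mm⁴.
Web plate: 20 × 190, A = 3 800 mm², y = 123 mm, Ī = 11 431 667 mm⁴.
Top plate: 180 × 12, A = 2 160 mm², y = 224 mm, Ī = 25 920 mm⁴.
Hole (subtracted): ⌀4, A = 12.566 mm², y = 14 mm, Ī = 12.566 mm⁴.
Centroid: ȳ = ΣA·y / ΣA = 84.055 mm.
Transfer each piece to the horizontal axis through the centroid using Ī + A·d² with d = y − 84.055:
  bottom plate: d = -70.055 mm → contributes +32 026 233 mm⁴
  web plate: d = 38.945 mm → contributes +17 195 216 mm⁴
  top plate: d = 139.95 mm → contributes +42 328 744 mm⁴
  hole: d = -70.055 mm → contributes −61 684 mm⁴
Total I = 91 488 508 mm⁴.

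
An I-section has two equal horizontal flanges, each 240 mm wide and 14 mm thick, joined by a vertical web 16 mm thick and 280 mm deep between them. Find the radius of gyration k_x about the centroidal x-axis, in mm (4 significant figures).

k_x ≈ 124.9 mm

Decompose the section into non-overlapping parts with the origin at the bottom-left of its bounding rectangle.
Bottom flange: 240 × 14, A = 3 360 mm², y = 7 mm, Ī = 54 880 mm⁴.
Web: 16 × 280, A = 4 480 mm², y = 154 mm, Ī = 29 269 333 mm⁴.
Top flange: 240 × 14, A = 3 360 mm², y = 301 mm, Ī = 54 880 mm⁴.
By symmetry the centroid is at mid-height, ȳ = 154 mm.
Transfer each piece to the centroidal x-axis using Ī + A·d² with d = y − 154:
  bottom flange: d = -147 mm → contributes +72 661 120 mm⁴
  web: d = 0 mm → contributes +29 269 333 mm⁴
  top flange: d = 147 mm → contributes +72 661 120 mm⁴
Total I = 174 591 573 mm⁴.
Radius of gyration: k = √(I/A) = √(174 591 573 / 11 200) = 124.854 mm.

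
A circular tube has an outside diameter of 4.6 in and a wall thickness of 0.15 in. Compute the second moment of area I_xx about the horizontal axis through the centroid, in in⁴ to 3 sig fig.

I_xx ≈ 5.20 in⁴

Treat the section as a set of non-overlapping primitives; coordinates are from the bounding-box lower-left.
Outer circle: ⌀4.6, A = 16.619 in², y = 2.3 in, Ī = 21.979 in⁴.
Bore (subtracted): ⌀4.3, A = 14.522 in², y = 2.3 in, Ī = 16.782 in⁴.
By symmetry the centroid is at mid-height, ȳ = 2.3 in.
All pieces are centred on the horizontal axis through the centroid, so I = ΣĪ (holes subtracted) = 5.1967 in⁴.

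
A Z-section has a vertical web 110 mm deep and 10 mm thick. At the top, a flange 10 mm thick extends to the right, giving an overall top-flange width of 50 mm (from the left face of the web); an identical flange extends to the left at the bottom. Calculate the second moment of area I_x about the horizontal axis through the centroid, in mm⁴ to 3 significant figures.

Decompose the section into non-overlapping parts with the origin at the bottom-left of its bounding rectangle.
Web: 10 × 110, A = 1 100 mm², y = 55 mm, Ī = 1 109 167 mm⁴.
Top flange (beyond web): 40 × 10, A = 400 mm², y = 105 mm, Ī = 3333.3 mm⁴.
Bottom flange (beyond web): 40 × 10, A = 400 mm², y = 5 mm, Ī = 3333.3 mm⁴.
Centroid: ȳ = ΣA·y / ΣA = 55 mm.
Transfer each piece to the horizontal axis through the centroid using Ī + A·d² with d = y − 55:
  web: d = 0 mm → contributes +1 109 167 mm⁴
  top flange (beyond web): d = 50 mm → contributes +1 003 333 mm⁴
  bottom flange (beyond web): d = -50 mm → contributes +1 003 333 mm⁴
Total I = 3 115 833 mm⁴.

I_x ≈ 3.12 × 10⁶ mm⁴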